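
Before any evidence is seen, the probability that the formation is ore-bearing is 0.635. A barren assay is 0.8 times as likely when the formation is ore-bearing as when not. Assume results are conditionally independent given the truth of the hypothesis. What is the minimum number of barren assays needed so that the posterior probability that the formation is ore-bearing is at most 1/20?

Prior odds: 0.635 ÷ 0.365 = 127/73.
Likelihood ratio per barren assay = 0.8.
Target odds: 0.05 ÷ 0.95 = 1/19.
Need (127/73) × 0.8ⁿ ≤ 1/19, i.e. 0.8ⁿ ≤ 73/2413.
0.8¹⁵ ≈0.0351844 is still above 73/2413 but 0.8¹⁶ ≈0.0281475 is at or below it, so n = 16.

16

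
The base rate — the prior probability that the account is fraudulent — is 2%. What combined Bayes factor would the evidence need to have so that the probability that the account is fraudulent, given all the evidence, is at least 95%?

931

Prior odds = 0.02/0.98 = 1/49.
Target odds = 0.95/0.05 = 19.
Required Bayes factor = 19 ÷ (1/49) = 931.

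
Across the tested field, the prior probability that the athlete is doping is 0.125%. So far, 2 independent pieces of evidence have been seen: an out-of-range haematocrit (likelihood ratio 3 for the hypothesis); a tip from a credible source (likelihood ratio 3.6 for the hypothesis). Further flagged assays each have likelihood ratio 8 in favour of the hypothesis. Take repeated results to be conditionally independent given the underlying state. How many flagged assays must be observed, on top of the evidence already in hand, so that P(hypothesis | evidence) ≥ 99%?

5

Prior odds = 0.00125/0.99875 = 1/799.
Combined Bayes factor of the evidence already in hand = 3 × 3.6 = 10.8.
Odds after that evidence = (1/799) × 10.8 = 54/3995.
Target odds = 0.99/0.01 = 99.
Need 8ⁿ ≥ 99 ÷ (54/3995) = 43945/6.
8⁴ = 4096 falls short of 43945/6 but 8⁵ = 32768 reaches it, so n = 5.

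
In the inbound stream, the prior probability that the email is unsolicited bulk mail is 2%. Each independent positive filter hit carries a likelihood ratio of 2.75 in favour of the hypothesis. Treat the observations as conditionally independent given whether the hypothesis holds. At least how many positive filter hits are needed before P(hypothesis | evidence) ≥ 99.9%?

Prior odds: 0.02 ÷ 0.98 = 1/49.
Likelihood ratio per positive filter hit = 2.75.
Target odds: 0.999 ÷ 0.001 = 999.
Need (1/49) × 2.75ⁿ ≥ 999, i.e. 2.75ⁿ ≥ 48951.
2.75¹⁰ ≈24735.9 falls short of 48951 but 2.75¹¹ ≈68023.6 reaches it, so n = 11.

11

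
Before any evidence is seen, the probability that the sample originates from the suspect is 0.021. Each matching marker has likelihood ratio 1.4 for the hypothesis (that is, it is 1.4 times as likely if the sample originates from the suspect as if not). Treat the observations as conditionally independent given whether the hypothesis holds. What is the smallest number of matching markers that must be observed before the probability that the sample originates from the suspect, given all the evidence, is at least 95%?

Prior odds = 0.021/0.979 = 21/979.
Likelihood ratio per matching marker = 1.4.
Target posterior odds = 0.95/0.05 = 19.
Need (21/979) × 1.4ⁿ ≥ 19, i.e. 1.4ⁿ ≥ 18601/21.
1.4²⁰ ≈836.683 falls short of 18601/21 but 1.4²¹ ≈1171.36 reaches it, so n = 21.

21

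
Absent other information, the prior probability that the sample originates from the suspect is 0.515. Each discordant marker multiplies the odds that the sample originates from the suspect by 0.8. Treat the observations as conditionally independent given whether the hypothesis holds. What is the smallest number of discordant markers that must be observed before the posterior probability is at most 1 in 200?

Prior odds: 0.515 ÷ 0.485 = 103/97.
Likelihood ratio per discordant marker = 0.8.
Target posterior odds = 0.005/0.995 = 1/199.
Need (103/97) × 0.8ⁿ ≤ 1/199, i.e. 0.8ⁿ ≤ 97/20497.
0.8²³ ≈0.00590296 is still above 97/20497 but 0.8²⁴ ≈0.00472237 is at or below it, so n = 24.

24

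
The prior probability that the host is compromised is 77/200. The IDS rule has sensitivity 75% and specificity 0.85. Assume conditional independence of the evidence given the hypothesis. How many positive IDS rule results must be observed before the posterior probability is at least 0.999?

5

Prior odds: 0.385 ÷ 0.615 = 77/123.
False-positive rate = 1 − 0.85 = 0.15; likelihood ratio of a positive = 0.75/0.15 = 5.
Target posterior odds = 0.999/0.001 = 999.
Require 5ⁿ ≥ 999 ÷ (77/123) = 122877/77.
5⁴ = 625 falls short of 122877/77 but 5⁵ = 3125 reaches it, so n = 5.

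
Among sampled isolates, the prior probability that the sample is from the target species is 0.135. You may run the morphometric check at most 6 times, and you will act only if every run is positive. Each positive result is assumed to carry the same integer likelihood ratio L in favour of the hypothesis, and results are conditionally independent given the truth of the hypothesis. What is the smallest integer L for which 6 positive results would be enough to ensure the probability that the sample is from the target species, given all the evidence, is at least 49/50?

Prior odds = 0.135/0.865 = 27/173.
Target odds = 0.98/0.02 = 49.
Need L⁶ ≥ 49 ÷ (27/173) = 8477/27.
2⁶ = 64 < 8477/27 ≤ 729 = 3⁶, so L = 3.

3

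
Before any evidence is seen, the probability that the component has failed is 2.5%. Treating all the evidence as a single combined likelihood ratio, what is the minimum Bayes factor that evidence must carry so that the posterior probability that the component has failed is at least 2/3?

Prior odds = 0.025/0.975 = 1/39.
Target odds = (2/3)/(1/3) = 2.
Required Bayes factor = 2 ÷ (1/39) = 78.

78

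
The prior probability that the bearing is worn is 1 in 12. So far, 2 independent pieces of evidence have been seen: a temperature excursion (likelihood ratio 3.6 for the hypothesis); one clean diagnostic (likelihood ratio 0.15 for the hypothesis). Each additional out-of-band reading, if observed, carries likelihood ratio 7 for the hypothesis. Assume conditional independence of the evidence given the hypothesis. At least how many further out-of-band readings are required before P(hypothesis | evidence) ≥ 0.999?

Prior odds = (1/12)/(11/12) = 1/11.
Combined Bayes factor of the evidence already in hand = 3.6 × 0.15 = 0.54.
Odds after that evidence = (1/11) × 0.54 = 27/550.
Target odds = 0.999/0.001 = 999.
Need 7ⁿ ≥ 999 ÷ (27/550) = 20350.
7⁵ = 16807 falls short of 20350 but 7⁶ = 117649 reaches it, so n = 6.

6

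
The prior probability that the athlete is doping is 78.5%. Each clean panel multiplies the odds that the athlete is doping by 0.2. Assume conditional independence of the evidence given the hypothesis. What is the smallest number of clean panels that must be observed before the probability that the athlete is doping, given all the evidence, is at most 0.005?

5

Prior odds: 0.785 ÷ 0.215 = 157/43.
Likelihood ratio per clean panel = 0.2.
Target posterior odds = 0.005/0.995 = 1/199.
Require 0.2ⁿ ≤ 1/199 ÷ (157/43) = 43/31243.
0.2⁴ = 0.0016 is still above 43/31243 but 0.2⁵ = 0.00032 is at or below it, so n = 5.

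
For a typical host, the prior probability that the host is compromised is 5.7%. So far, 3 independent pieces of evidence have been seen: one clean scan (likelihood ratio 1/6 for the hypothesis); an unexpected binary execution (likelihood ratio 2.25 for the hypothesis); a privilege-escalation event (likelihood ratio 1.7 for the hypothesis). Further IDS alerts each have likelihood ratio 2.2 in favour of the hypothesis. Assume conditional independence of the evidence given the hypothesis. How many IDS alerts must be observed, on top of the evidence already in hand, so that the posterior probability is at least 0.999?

13

Prior odds = 0.057/0.943 = 57/943.
Combined Bayes factor of the evidence already in hand = (1/6) × 2.25 × 1.7 = 0.6375.
Odds after that evidence = (57/943) × 0.6375 = 2907/75440.
Target odds = 0.999/0.001 = 999.
Need 2.2ⁿ ≥ 999 ÷ (2907/75440) = 8373840/323.
2.2¹² ≈12855 falls short of 8373840/323 but 2.2¹³ ≈28281 reaches it, so n = 13.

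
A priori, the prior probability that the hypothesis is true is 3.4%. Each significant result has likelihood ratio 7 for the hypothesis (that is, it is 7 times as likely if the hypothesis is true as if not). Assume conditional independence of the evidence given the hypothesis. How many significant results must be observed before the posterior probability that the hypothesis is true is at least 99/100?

5

Prior odds: 0.034 ÷ 0.966 = 17/483.
Likelihood ratio per significant result = 7.
Target posterior odds = 0.99/0.01 = 99.
Require 7ⁿ ≥ 99 ÷ (17/483) = 47817/17.
7⁴ = 2401 falls short of 47817/17 but 7⁵ = 16807 reaches it, so n = 5.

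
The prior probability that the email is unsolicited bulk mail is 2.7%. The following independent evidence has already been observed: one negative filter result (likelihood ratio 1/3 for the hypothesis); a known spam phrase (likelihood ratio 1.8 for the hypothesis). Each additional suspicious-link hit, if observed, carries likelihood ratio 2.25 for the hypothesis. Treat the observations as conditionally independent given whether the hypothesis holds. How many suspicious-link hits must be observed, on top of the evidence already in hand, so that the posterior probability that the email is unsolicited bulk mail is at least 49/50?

10

Prior odds = 0.027/0.973 = 27/973.
Combined Bayes factor of the evidence already in hand = (1/3) × 1.8 = 0.6.
Odds after that evidence = (27/973) × 0.6 = 81/4865.
Target odds = 0.98/0.02 = 49.
Need 2.25ⁿ ≥ 49 ÷ (81/4865) = 238385/81.
2.25⁹ = 387420489/262144 falls short of 238385/81 but 2.25¹⁰ ≈3325.26 reaches it, so n = 10.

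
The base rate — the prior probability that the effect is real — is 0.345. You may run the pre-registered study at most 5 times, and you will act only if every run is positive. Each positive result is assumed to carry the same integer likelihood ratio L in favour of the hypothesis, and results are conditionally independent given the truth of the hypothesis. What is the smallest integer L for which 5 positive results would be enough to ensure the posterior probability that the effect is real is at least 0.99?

Prior odds = 0.345/0.655 = 69/131.
Target odds = 0.99/0.01 = 99.
Need L⁵ ≥ 99 ÷ (69/131) = 4323/23.
2⁵ = 32 < 4323/23 ≤ 243 = 3⁵, so L = 3.

3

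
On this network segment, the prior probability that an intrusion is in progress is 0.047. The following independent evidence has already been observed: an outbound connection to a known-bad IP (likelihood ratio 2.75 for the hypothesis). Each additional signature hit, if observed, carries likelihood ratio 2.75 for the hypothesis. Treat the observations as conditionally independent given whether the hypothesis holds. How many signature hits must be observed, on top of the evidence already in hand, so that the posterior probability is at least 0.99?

7

Prior odds = 0.047/0.953 = 47/953.
Bayes factor of the evidence already in hand = 2.75.
Odds after that evidence = (47/953) × 2.75 = 517/3812.
Target odds = 0.99/0.01 = 99.
Need 2.75ⁿ ≥ 99 ÷ (517/3812) = 34308/47.
2.75⁶ = 1771561/4096 falls short of 34308/47 but 2.75⁷ = 19487171/16384 reaches it, so n = 7.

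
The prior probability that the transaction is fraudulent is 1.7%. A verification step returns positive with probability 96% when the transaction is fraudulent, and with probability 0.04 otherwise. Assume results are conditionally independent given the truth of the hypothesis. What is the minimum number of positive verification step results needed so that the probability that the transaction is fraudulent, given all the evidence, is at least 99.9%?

Prior odds: 0.017 ÷ 0.983 = 17/983.
Likelihood ratio of a positive result = 0.96/0.04 = 24.
Target posterior odds = 0.999/0.001 = 999.
Require 24ⁿ ≥ 999 ÷ (17/983) = 982017/17.
24³ = 13824 falls short of 982017/17 but 24⁴ = 331776 reaches it, so n = 4.

4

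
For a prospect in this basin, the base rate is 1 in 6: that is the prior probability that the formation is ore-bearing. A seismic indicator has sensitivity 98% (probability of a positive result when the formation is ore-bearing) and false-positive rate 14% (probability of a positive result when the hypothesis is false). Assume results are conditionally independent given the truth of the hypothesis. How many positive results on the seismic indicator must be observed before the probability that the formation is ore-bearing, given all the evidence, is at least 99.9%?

Prior odds: (1/6) ÷ (5/6) = 0.2.
Likelihood ratio of a positive result = 0.98/0.14 = 7.
Target posterior odds = 0.999/0.001 = 999.
Need 0.2 × 7ⁿ ≥ 999, i.e. 7ⁿ ≥ 4995.
7⁴ = 2401 falls short of 4995 but 7⁵ = 16807 reaches it, so n = 5.

5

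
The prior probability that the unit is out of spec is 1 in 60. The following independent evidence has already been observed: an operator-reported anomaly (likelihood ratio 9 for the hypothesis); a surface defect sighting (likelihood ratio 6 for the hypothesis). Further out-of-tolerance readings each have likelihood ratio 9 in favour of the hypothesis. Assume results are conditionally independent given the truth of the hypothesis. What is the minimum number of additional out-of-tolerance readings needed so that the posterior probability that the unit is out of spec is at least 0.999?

4

Prior odds = (1/60)/(59/60) = 1/59.
Combined Bayes factor of the evidence already in hand = 9 × 6 = 54.
Odds after that evidence = (1/59) × 54 = 54/59.
Target odds = 0.999/0.001 = 999.
Need 9ⁿ ≥ 999 ÷ (54/59) = 1091.5.
9³ = 729 falls short of 1091.5 but 9⁴ = 6561 reaches it, so n = 4.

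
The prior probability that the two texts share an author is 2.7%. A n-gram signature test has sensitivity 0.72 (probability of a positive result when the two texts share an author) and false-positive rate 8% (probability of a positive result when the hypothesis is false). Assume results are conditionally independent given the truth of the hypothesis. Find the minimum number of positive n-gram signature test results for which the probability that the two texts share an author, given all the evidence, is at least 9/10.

3

Prior odds: 0.027 ÷ 0.973 = 27/973.
Likelihood ratio of a positive result = 0.72/0.08 = 9.
Target posterior odds = 0.9/0.1 = 9.
Need (27/973) × 9ⁿ ≥ 9, i.e. 9ⁿ ≥ 973/3.
9² = 81 falls short of 973/3 but 9³ = 729 reaches it, so n = 3.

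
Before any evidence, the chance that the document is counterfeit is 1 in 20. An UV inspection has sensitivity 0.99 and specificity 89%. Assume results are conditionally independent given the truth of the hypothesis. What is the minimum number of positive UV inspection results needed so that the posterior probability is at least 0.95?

Prior odds = 0.05/0.95 = 1/19.
False-positive rate = 1 − 0.89 = 0.11; likelihood ratio of a positive = 0.99/0.11 = 9.
Target posterior odds = 0.95/0.05 = 19.
Require 9ⁿ ≥ 19 ÷ (1/19) = 361.
9² = 81 falls short of 361 but 9³ = 729 reaches it, so n = 3.

3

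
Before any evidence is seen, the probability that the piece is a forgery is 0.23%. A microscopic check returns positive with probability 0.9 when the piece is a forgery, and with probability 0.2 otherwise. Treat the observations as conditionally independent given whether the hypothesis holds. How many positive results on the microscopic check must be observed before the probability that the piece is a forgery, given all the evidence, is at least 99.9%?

9

Prior odds: 0.0023 ÷ 0.9977 = 23/9977.
Likelihood ratio of a positive result = 0.9/0.2 = 4.5.
Target posterior odds = 0.999/0.001 = 999.
Need (23/9977) × 4.5ⁿ ≥ 999, i.e. 4.5ⁿ ≥ 9967023/23.
4.5⁸ = 43046721/256 falls short of 9967023/23 but 4.5⁹ = 387420489/512 reaches it, so n = 9.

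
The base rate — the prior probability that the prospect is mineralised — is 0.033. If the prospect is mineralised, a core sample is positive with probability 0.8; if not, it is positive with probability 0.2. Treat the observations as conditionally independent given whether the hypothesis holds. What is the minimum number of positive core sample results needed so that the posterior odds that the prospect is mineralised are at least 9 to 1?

Prior odds: 0.033 ÷ 0.967 = 33/967.
Likelihood ratio of a positive = 0.8/0.2 = 4.
Target odds = 9.
Need (33/967) × 4ⁿ ≥ 9, i.e. 4ⁿ ≥ 2901/11.
4⁴ = 256 falls short of 2901/11 but 4⁵ = 1024 reaches it, so n = 5.

5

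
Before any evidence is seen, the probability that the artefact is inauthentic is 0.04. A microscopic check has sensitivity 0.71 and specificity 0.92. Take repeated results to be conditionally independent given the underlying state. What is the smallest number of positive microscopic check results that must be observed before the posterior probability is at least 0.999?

Prior odds: 0.04 ÷ 0.96 = 1/24.
False-positive rate = 1 − 0.92 = 0.08; likelihood ratio of a positive = 0.71/0.08 = 8.875.
Target odds: 0.999 ÷ 0.001 = 999.
Need (1/24) × 8.875ⁿ ≥ 999, i.e. 8.875ⁿ ≥ 23976.
8.875⁴ = 25411681/4096 falls short of 23976 but 8.875⁵ ≈55060.7 reaches it, so n = 5.

5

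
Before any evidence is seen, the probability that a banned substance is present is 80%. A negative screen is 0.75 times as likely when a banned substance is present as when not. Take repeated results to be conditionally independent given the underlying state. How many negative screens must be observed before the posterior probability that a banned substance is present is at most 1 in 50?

19

Prior odds = 0.8/0.2 = 4.
Likelihood ratio per negative screen = 0.75.
Target odds: 0.02 ÷ 0.98 = 1/49.
Need 4 × 0.75ⁿ ≤ 1/49, i.e. 0.75ⁿ ≤ 1/196.
0.75¹⁸ ≈0.00563771 is still above 1/196 but 0.75¹⁹ ≈0.00422828 is at or below it, so n = 19.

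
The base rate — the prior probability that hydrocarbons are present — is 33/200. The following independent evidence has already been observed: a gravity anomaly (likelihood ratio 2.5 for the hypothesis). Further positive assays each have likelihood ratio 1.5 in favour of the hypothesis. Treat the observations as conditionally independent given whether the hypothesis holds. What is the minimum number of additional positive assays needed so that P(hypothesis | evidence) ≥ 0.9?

Prior odds = 0.165/0.835 = 33/167.
Bayes factor of the evidence already in hand = 2.5.
Odds after that evidence = (33/167) × 2.5 = 165/334.
Target odds = 0.9/0.1 = 9.
Need 1.5ⁿ ≥ 9 ÷ (165/334) = 1002/55.
1.5⁷ = 17.0859375 falls short of 1002/55 but 1.5⁸ = 25.62890625 reaches it, so n = 8.

8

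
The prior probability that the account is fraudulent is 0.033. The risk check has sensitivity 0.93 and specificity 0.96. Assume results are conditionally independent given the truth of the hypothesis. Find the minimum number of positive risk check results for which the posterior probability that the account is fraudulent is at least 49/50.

Prior odds = 0.033/0.967 = 33/967.
False-positive rate = 1 − 0.96 = 0.04; likelihood ratio of a positive = 0.93/0.04 = 23.25.
Target odds: 0.98 ÷ 0.02 = 49.
Need (33/967) × 23.25ⁿ ≥ 49, i.e. 23.25ⁿ ≥ 47383/33.
23.25² = 540.5625 falls short of 47383/33 but 23.25³ = 804357/64 reaches it, so n = 3.

3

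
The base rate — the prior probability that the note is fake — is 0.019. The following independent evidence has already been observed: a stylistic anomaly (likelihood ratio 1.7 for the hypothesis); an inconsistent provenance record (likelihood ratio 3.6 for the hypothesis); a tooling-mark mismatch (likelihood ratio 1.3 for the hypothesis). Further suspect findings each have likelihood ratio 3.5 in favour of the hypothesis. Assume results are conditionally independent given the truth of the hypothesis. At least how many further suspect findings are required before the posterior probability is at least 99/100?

6

Prior odds = 0.019/0.981 = 19/981.
Combined Bayes factor of the evidence already in hand = 1.7 × 3.6 × 1.3 = 7.956.
Odds after that evidence = (19/981) × 7.956 = 4199/27250.
Target odds = 0.99/0.01 = 99.
Need 3.5ⁿ ≥ 99 ÷ (4199/27250) = 2697750/4199.
3.5⁵ = 525.21875 falls short of 2697750/4199 but 3.5⁶ = 1838.265625 reaches it, so n = 6.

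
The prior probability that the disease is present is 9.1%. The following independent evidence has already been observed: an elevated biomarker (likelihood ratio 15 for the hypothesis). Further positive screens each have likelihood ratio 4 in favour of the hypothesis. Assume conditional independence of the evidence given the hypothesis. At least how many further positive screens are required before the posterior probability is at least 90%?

2

Prior odds = 0.091/0.909 = 91/909.
Bayes factor of the evidence already in hand = 15.
Odds after that evidence = (91/909) × 15 = 455/303.
Target odds = 0.9/0.1 = 9.
Need 4ⁿ ≥ 9 ÷ (455/303) = 2727/455.
4¹ = 4 falls short of 2727/455 but 4² = 16 reaches it, so n = 2.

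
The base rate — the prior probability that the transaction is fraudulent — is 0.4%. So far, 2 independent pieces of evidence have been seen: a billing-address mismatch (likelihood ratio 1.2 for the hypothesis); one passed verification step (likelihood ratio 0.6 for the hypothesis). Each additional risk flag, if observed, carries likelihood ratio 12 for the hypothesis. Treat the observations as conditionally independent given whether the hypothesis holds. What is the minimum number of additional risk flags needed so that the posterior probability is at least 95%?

4

Prior odds = 0.004/0.996 = 1/249.
Combined Bayes factor of the evidence already in hand = 1.2 × 0.6 = 0.72.
Odds after that evidence = (1/249) × 0.72 = 6/2075.
Target odds = 0.95/0.05 = 19.
Need 12ⁿ ≥ 19 ÷ (6/2075) = 39425/6.
12³ = 1728 falls short of 39425/6 but 12⁴ = 20736 reaches it, so n = 4.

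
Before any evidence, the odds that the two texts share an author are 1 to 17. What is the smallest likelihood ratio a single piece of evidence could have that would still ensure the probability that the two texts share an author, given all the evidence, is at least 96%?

408

Prior odds = 1/17.
Target odds = 0.96/0.04 = 24.
Required Bayes factor = 24 ÷ (1/17) = 408.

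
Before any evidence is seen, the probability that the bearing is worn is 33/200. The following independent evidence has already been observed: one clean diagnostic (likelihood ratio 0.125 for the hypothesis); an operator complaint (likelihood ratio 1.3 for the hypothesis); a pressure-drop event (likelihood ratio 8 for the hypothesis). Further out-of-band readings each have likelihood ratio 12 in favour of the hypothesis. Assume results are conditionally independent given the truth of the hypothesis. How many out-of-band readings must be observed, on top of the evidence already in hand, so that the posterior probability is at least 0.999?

4

Prior odds = 0.165/0.835 = 33/167.
Combined Bayes factor of the evidence already in hand = 0.125 × 1.3 × 8 = 1.3.
Odds after that evidence = (33/167) × 1.3 = 429/1670.
Target odds = 0.999/0.001 = 999.
Need 12ⁿ ≥ 999 ÷ (429/1670) = 556110/143.
12³ = 1728 falls short of 556110/143 but 12⁴ = 20736 reaches it, so n = 4.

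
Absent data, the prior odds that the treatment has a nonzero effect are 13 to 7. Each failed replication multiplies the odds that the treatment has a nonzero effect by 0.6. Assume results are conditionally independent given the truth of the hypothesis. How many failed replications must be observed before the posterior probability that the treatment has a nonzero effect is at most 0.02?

9

Prior odds = 13/7.
Likelihood ratio per failed replication = 0.6.
Target odds: 0.02 ÷ 0.98 = 1/49.
Need (13/7) × 0.6ⁿ ≤ 1/49, i.e. 0.6ⁿ ≤ 1/91.
0.6⁸ = 6561/390625 is still above 1/91 but 0.6⁹ = 19683/1953125 is at or below it, so n = 9.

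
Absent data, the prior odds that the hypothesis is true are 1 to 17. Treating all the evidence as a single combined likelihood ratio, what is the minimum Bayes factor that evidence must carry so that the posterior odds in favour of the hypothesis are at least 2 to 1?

34

Prior odds = 1/17.
Target odds = 2.
Required Bayes factor = 2 ÷ (1/17) = 34.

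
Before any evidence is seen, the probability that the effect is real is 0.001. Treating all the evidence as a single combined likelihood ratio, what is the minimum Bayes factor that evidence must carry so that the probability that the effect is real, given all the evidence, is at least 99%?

Prior odds = 0.001/0.999 = 1/999.
Target odds = 0.99/0.01 = 99.
Required Bayes factor = 99 ÷ (1/999) = 98901.

98901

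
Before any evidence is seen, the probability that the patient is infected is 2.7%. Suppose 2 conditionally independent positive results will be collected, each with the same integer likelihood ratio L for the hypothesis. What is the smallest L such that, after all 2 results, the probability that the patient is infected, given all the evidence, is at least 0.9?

Prior odds = 0.027/0.973 = 27/973.
Target odds = 0.9/0.1 = 9.
Need L² ≥ 9 ÷ (27/973) = 973/3.
18² = 324 < 973/3 ≤ 361 = 19², so L = 19.

19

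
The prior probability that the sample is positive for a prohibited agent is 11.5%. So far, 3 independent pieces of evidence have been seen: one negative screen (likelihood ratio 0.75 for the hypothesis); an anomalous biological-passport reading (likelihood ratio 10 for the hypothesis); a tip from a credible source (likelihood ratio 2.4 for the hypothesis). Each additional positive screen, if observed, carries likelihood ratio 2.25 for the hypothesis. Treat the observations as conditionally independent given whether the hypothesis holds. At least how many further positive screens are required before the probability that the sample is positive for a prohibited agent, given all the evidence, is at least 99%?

Prior odds = 0.115/0.885 = 23/177.
Combined Bayes factor of the evidence already in hand = 0.75 × 10 × 2.4 = 18.
Odds after that evidence = (23/177) × 18 = 138/59.
Target odds = 0.99/0.01 = 99.
Need 2.25ⁿ ≥ 99 ÷ (138/59) = 1947/46.
2.25⁴ = 25.62890625 falls short of 1947/46 but 2.25⁵ = 59049/1024 reaches it, so n = 5.

5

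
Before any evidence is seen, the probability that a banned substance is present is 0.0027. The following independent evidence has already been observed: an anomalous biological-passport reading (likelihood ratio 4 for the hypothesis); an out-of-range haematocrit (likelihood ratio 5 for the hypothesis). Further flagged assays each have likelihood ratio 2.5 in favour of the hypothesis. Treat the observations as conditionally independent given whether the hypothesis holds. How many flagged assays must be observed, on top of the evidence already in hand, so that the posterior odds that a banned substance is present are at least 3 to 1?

Prior odds = 0.0027/0.9973 = 27/9973.
Combined Bayes factor of the evidence already in hand = 4 × 5 = 20.
Odds after that evidence = (27/9973) × 20 = 540/9973.
Target odds = 3.
Need 2.5ⁿ ≥ 3 ÷ (540/9973) = 9973/180.
2.5⁴ = 39.0625 falls short of 9973/180 but 2.5⁵ = 97.65625 reaches it, so n = 5.

5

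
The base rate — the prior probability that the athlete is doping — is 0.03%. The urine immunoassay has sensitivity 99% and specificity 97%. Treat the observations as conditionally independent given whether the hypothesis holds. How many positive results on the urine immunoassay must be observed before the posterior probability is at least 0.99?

Prior odds: 0.0003 ÷ 0.9997 = 3/9997.
False-positive rate = 1 − 0.97 = 0.03; likelihood ratio of a positive = 0.99/0.03 = 33.
Target odds: 0.99 ÷ 0.01 = 99.
Require 33ⁿ ≥ 99 ÷ (3/9997) = 329901.
33³ = 35937 falls short of 329901 but 33⁴ = 1185921 reaches it, so n = 4.

4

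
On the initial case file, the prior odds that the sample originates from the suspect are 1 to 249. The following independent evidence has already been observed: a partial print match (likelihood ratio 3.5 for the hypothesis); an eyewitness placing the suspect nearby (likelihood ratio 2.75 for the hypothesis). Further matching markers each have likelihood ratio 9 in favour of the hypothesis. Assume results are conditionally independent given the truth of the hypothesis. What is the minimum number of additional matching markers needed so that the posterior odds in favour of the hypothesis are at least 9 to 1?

Prior odds = 1/249.
Combined Bayes factor of the evidence already in hand = 3.5 × 2.75 = 9.625.
Odds after that evidence = (1/249) × 9.625 = 77/1992.
Target odds = 9.
Need 9ⁿ ≥ 9 ÷ (77/1992) = 17928/77.
9² = 81 falls short of 17928/77 but 9³ = 729 reaches it, so n = 3.

3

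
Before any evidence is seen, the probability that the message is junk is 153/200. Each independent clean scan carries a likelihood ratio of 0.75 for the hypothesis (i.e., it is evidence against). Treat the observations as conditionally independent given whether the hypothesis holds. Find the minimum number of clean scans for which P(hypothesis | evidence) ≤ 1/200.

23

Prior odds: 0.765 ÷ 0.235 = 153/47.
Likelihood ratio per clean scan = 0.75.
Target odds: 0.005 ÷ 0.995 = 1/199.
Require 0.75ⁿ ≤ 1/199 ÷ (153/47) = 47/30447.
0.75²² ≈0.00178381 is still above 47/30447 but 0.75²³ ≈0.00133786 is at or below it, so n = 23.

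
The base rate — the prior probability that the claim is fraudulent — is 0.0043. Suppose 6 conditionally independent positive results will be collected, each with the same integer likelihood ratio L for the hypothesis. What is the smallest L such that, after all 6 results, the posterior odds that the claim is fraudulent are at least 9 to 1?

Prior odds = 0.0043/0.9957 = 43/9957.
Target odds = 9.
Need L⁶ ≥ 9 ÷ (43/9957) = 89613/43.
3⁶ = 729 < 89613/43 ≤ 4096 = 4⁶, so L = 4.

4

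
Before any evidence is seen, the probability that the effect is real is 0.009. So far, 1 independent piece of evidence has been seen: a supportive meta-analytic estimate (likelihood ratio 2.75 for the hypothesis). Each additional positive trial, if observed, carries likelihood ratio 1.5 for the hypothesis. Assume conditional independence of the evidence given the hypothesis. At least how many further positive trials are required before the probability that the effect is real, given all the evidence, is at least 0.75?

Prior odds = 0.009/0.991 = 9/991.
Bayes factor of the evidence already in hand = 2.75.
Odds after that evidence = (9/991) × 2.75 = 99/3964.
Target odds = 0.75/0.25 = 3.
Need 1.5ⁿ ≥ 3 ÷ (99/3964) = 3964/33.
1.5¹¹ = 177147/2048 falls short of 3964/33 but 1.5¹² = 531441/4096 reaches it, so n = 12.

12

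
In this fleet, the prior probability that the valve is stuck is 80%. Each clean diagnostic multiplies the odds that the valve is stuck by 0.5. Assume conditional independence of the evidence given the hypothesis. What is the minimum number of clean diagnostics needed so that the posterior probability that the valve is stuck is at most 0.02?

8

Prior odds: 0.8 ÷ 0.2 = 4.
Likelihood ratio per clean diagnostic = 0.5.
Target posterior odds = 0.02/0.98 = 1/49.
Require 0.5ⁿ ≤ 1/49 ÷ 4 = 1/196.
0.5⁷ = 0.0078125 is still above 1/196 but 0.5⁸ = 0.00390625 is at or below it, so n = 8.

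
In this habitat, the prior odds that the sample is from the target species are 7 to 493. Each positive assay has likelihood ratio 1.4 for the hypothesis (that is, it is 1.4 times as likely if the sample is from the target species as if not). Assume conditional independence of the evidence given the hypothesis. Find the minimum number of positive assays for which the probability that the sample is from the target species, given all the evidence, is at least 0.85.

Prior odds = 7/493.
Likelihood ratio per positive assay = 1.4.
Target posterior odds = 0.85/0.15 = 17/3.
Need (7/493) × 1.4ⁿ ≥ 17/3, i.e. 1.4ⁿ ≥ 8381/21.
1.4¹⁷ ≈304.913 falls short of 8381/21 but 1.4¹⁸ ≈426.879 reaches it, so n = 18.

18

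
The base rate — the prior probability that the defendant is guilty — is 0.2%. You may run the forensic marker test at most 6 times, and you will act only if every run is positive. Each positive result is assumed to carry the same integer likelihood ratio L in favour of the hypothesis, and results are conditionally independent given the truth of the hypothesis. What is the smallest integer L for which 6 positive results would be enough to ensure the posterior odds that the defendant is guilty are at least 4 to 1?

4

Prior odds = 0.002/0.998 = 1/499.
Target odds = 4.
Need L⁶ ≥ 4 ÷ (1/499) = 1996.
3⁶ = 729 < 1996 ≤ 4096 = 4⁶, so L = 4.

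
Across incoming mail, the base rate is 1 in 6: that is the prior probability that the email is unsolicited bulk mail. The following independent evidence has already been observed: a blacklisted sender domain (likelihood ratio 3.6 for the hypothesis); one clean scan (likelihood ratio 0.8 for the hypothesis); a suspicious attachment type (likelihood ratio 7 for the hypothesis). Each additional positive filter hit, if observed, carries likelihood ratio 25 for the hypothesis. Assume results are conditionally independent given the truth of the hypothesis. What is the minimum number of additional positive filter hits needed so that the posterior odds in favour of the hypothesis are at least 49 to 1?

1

Prior odds = (1/6)/(5/6) = 0.2.
Combined Bayes factor of the evidence already in hand = 3.6 × 0.8 × 7 = 20.16.
Odds after that evidence = 0.2 × 20.16 = 4.032.
Target odds = 49.
Need 25ⁿ ≥ 49 ÷ 4.032 = 875/72.
25¹ = 25, which meets the required 875/72; so n = 1.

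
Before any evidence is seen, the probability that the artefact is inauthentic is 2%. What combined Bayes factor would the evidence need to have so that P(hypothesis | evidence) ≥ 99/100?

4851

Prior odds = 0.02/0.98 = 1/49.
Target odds = 0.99/0.01 = 99.
Required Bayes factor = 99 ÷ (1/49) = 4851.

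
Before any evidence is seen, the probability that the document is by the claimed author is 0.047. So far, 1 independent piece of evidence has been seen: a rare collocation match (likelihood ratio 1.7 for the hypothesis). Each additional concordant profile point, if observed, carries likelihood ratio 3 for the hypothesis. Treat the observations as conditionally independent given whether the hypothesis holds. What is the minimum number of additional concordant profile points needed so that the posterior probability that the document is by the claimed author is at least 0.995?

8

Prior odds = 0.047/0.953 = 47/953.
Bayes factor of the evidence already in hand = 1.7.
Odds after that evidence = (47/953) × 1.7 = 799/9530.
Target odds = 0.995/0.005 = 199.
Need 3ⁿ ≥ 199 ÷ (799/9530) = 1896470/799.
3⁷ = 2187 falls short of 1896470/799 but 3⁸ = 6561 reaches it, so n = 8.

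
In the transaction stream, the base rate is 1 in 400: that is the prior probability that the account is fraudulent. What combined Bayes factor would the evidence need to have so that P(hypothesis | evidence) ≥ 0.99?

Prior odds = 0.0025/0.9975 = 1/399.
Target odds = 0.99/0.01 = 99.
Required Bayes factor = 99 ÷ (1/399) = 39501.

39501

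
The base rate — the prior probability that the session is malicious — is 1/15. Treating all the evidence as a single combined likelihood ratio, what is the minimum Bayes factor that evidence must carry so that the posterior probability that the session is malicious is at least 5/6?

70

Prior odds = (1/15)/(14/15) = 1/14.
Target odds = (5/6)/(1/6) = 5.
Required Bayes factor = 5 ÷ (1/14) = 70.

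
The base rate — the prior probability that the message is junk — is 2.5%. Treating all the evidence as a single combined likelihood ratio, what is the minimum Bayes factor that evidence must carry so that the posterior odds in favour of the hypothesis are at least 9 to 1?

Prior odds = 0.025/0.975 = 1/39.
Target odds = 9.
Required Bayes factor = 9 ÷ (1/39) = 351.

351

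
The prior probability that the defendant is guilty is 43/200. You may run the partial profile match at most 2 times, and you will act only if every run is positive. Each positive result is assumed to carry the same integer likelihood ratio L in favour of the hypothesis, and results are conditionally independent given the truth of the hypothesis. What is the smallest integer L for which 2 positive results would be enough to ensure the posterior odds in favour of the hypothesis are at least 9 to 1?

6

Prior odds = 0.215/0.785 = 43/157.
Target odds = 9.
Need L² ≥ 9 ÷ (43/157) = 1413/43.
5² = 25 < 1413/43 ≤ 36 = 6², so L = 6.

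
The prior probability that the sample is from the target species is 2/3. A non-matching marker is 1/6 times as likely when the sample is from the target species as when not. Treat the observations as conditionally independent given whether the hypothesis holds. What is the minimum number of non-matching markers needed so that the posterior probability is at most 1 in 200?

Prior odds: (2/3) ÷ (1/3) = 2.
Likelihood ratio per non-matching marker = 1/6.
Target posterior odds = 0.005/0.995 = 1/199.
Require (1/6)ⁿ ≤ 1/199 ÷ 2 = 1/398.
(1/6)³ = 1/216 is still above 1/398 but (1/6)⁴ = 1/1296 is at or below it, so n = 4.

4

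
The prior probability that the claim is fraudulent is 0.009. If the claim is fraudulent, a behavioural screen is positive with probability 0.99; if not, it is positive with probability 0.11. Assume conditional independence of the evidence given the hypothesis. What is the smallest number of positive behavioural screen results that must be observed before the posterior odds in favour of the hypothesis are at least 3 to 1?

Prior odds = 0.009/0.991 = 9/991.
Likelihood ratio of a positive = 0.99/0.11 = 9.
Target odds = 3.
Need (9/991) × 9ⁿ ≥ 3, i.e. 9ⁿ ≥ 991/3.
9² = 81 falls short of 991/3 but 9³ = 729 reaches it, so n = 3.

3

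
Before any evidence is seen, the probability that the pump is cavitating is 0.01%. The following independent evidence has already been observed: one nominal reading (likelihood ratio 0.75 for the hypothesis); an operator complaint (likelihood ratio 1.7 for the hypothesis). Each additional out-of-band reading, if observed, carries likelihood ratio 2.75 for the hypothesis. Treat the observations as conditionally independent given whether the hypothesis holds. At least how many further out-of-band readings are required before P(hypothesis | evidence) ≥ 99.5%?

Prior odds = 0.0001/0.9999 = 1/9999.
Combined Bayes factor of the evidence already in hand = 0.75 × 1.7 = 1.275.
Odds after that evidence = (1/9999) × 1.275 = 17/133320.
Target odds = 0.995/0.005 = 199.
Need 2.75ⁿ ≥ 199 ÷ (17/133320) = 26530680/17.
2.75¹⁴ ≈1.41468e+06 falls short of 26530680/17 but 2.75¹⁵ ≈3.89037e+06 reaches it, so n = 15.

15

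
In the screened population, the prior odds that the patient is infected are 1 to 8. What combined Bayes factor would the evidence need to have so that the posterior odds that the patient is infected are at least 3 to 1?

24

Prior odds = 0.125.
Target odds = 3.
Required Bayes factor = 3 ÷ 0.125 = 24.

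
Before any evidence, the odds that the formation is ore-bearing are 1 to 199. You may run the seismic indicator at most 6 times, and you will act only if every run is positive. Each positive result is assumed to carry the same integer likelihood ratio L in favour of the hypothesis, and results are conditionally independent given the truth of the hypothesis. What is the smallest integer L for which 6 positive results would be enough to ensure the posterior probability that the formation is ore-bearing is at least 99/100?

6

Prior odds = 1/199.
Target odds = 0.99/0.01 = 99.
Need L⁶ ≥ 99 ÷ (1/199) = 19701.
5⁶ = 15625 < 19701 ≤ 46656 = 6⁶, so L = 6.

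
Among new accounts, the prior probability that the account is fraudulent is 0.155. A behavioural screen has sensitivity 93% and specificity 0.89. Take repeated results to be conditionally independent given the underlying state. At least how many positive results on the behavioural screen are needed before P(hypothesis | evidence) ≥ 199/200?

Prior odds = 0.155/0.845 = 31/169.
False-positive rate = 1 − 0.89 = 0.11; likelihood ratio of a positive = 0.93/0.11 = 93/11.
Target posterior odds = 0.995/0.005 = 199.
Require (93/11)ⁿ ≥ 199 ÷ (31/169) = 33631/31.
(93/11)³ = 804357/1331 falls short of 33631/31 but (93/11)⁴ = 74805201/14641 reaches it, so n = 4.

4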